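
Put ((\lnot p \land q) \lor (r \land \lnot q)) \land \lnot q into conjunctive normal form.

(\lnot p \lor r) \land (q \lor r) \land \lnot q

((\lnot p \land q) \lor (r \land \lnot q)) \land \lnot q
= (\lnot p \lor r) \land (\lnot p \lor \lnot q) \land (q \lor r) \land (q \lor \lnot q) \land \lnot q
= (\lnot p \lor r) \land (q \lor r) \land \lnot q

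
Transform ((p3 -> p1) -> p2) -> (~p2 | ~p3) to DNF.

~p2 | ~p3

((p3 -> p1) -> p2) -> (~p2 | ~p3)
≡ ~((p3 -> p1) -> p2) | ~p2 | ~p3   — eliminate ->
≡ ~(~(p3 -> p1) | p2) | ~p2 | ~p3   — eliminate ->
≡ ~(~(~p3 | p1) | p2) | ~p2 | ~p3   — eliminate ->
≡ (~~(~p3 | p1) & ~p2) | ~p2 | ~p3   — De Morgan
≡ ((~p3 | p1) & ~p2) | ~p2 | ~p3   — double negation
≡ (~p3 & ~p2) | (p1 & ~p2) | ~p2 | ~p3   — distribute & over |
≡ ~p2 | ~p3   — simplify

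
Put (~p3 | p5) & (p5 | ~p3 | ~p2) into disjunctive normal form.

~p3 | p5

(~p3 | p5) & (p5 | ~p3 | ~p2)
= (~p3 & p5) | (~p3 & ~p3) | (~p3 & ~p2) | (p5 & p5) | (p5 & ~p3) | (p5 & ~p2)
= ~p3 | p5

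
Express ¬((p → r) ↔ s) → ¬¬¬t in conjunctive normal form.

(p ∨ s ∨ ¬t) ∧ (¬r ∨ s ∨ ¬t) ∧ (¬s ∨ ¬p ∨ r ∨ ¬t)

¬((p → r) ↔ s) → ¬¬¬t
≡ ¬¬((p → r) ↔ s) ∨ ¬¬¬t   (eliminate →)
≡ ¬¬(((p → r) → s) ∧ (s → (p → r))) ∨ ¬¬¬t   (eliminate ↔)
≡ ¬¬((¬(p → r) ∨ s) ∧ (s → (p → r))) ∨ ¬¬¬t   (eliminate →)
≡ ¬¬((¬(¬p ∨ r) ∨ s) ∧ (s → (p → r))) ∨ ¬¬¬t   (eliminate →)
≡ ¬¬((¬(¬p ∨ r) ∨ s) ∧ (¬s ∨ (p → r))) ∨ ¬¬¬t   (eliminate →)
≡ ¬¬((¬(¬p ∨ r) ∨ s) ∧ (¬s ∨ ¬p ∨ r)) ∨ ¬¬¬t   (eliminate →)
≡ ((¬(¬p ∨ r) ∨ s) ∧ (¬s ∨ ¬p ∨ r)) ∨ ¬¬¬t   (double negation)
≡ (((¬¬p ∧ ¬r) ∨ s) ∧ (¬s ∨ ¬p ∨ r)) ∨ ¬¬¬t   (De Morgan)
≡ (((p ∧ ¬r) ∨ s) ∧ (¬s ∨ ¬p ∨ r)) ∨ ¬¬¬t   (double negation)
≡ (((p ∧ ¬r) ∨ s) ∧ (¬s ∨ ¬p ∨ r)) ∨ ¬t   (double negation)
≡ (p ∨ s ∨ ¬t) ∧ (¬r ∨ s ∨ ¬t) ∧ (¬s ∨ ¬p ∨ r ∨ ¬t)   (distribute ∨ over ∧)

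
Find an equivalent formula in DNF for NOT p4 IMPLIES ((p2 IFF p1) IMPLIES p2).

p4 OR (p1 AND NOT p2) OR p2

NOT p4 IMPLIES ((p2 IFF p1) IMPLIES p2)
⇔ NOT NOT p4 OR ((p2 IFF p1) IMPLIES p2)   — eliminate IMPLIES
⇔ NOT NOT p4 OR NOT (p2 IFF p1) OR p2   — eliminate IMPLIES
⇔ NOT NOT p4 OR NOT ((p2 IMPLIES p1) AND (p1 IMPLIES p2)) OR p2   — eliminate IFF
⇔ NOT NOT p4 OR NOT ((NOT p2 OR p1) AND (p1 IMPLIES p2)) OR p2   — eliminate IMPLIES
⇔ NOT NOT p4 OR NOT ((NOT p2 OR p1) AND (NOT p1 OR p2)) OR p2   — eliminate IMPLIES
⇔ p4 OR NOT ((NOT p2 OR p1) AND (NOT p1 OR p2)) OR p2   — double negation
⇔ p4 OR NOT (NOT p2 OR p1) OR NOT (NOT p1 OR p2) OR p2   — De Morgan
⇔ p4 OR (NOT NOT p2 AND NOT p1) OR NOT (NOT p1 OR p2) OR p2   — De Morgan
⇔ p4 OR (p2 AND NOT p1) OR NOT (NOT p1 OR p2) OR p2   — double negation
⇔ p4 OR (p2 AND NOT p1) OR (NOT NOT p1 AND NOT p2) OR p2   — De Morgan
⇔ p4 OR (p2 AND NOT p1) OR (p1 AND NOT p2) OR p2   — double negation
⇔ p4 OR (p1 AND NOT p2) OR p2   — simplify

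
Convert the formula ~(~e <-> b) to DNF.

~(~e <-> b)
⇔ ~((~e -> b) & (b -> ~e))
⇔ ~((~~e | b) & (b -> ~e))
⇔ ~((~~e | b) & (~b | ~e))
⇔ ~(~~e | b) | ~(~b | ~e)
⇔ (~~~e & ~b) | ~(~b | ~e)
⇔ (~e & ~b) | ~(~b | ~e)
⇔ (~e & ~b) | (~~b & ~~e)
⇔ (~e & ~b) | (b & ~~e)
⇔ (~e & ~b) | (b & e)

(~e & ~b) | (b & e)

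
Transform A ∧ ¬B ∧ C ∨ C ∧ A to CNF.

A ∧ ¬B ∧ C ∨ C ∧ A
≡ (A ∨ C) ∧ (A ∨ A) ∧ (¬B ∨ C) ∧ (¬B ∨ A) ∧ (C ∨ C) ∧ (C ∨ A)   [distribute ∨ over ∧]
≡ A ∧ C   [simplify]

A ∧ C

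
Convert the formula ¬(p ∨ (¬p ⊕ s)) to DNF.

¬p ∧ s

¬(p ∨ (¬p ⊕ s))
≡ ¬(p ∨ (¬p ∧ ¬s) ∨ (¬¬p ∧ s))   [expand ⊕]
≡ ¬p ∧ ¬(¬p ∧ ¬s) ∧ ¬(¬¬p ∧ s)   [De Morgan]
≡ ¬p ∧ (¬¬p ∨ ¬¬s) ∧ ¬(¬¬p ∧ s)   [De Morgan]
≡ ¬p ∧ (p ∨ ¬¬s) ∧ ¬(¬¬p ∧ s)   [double negation]
≡ ¬p ∧ (p ∨ s) ∧ ¬(¬¬p ∧ s)   [double negation]
≡ ¬p ∧ (p ∨ s) ∧ (¬¬¬p ∨ ¬s)   [De Morgan]
≡ ¬p ∧ (p ∨ s) ∧ (¬p ∨ ¬s)   [double negation]
≡ (¬p ∧ p ∧ ¬p) ∨ (¬p ∧ p ∧ ¬s) ∨ (¬p ∧ s ∧ ¬p) ∨ (¬p ∧ s ∧ ¬s)   [distribute ∧ over ∨]
≡ ¬p ∧ s   [simplify]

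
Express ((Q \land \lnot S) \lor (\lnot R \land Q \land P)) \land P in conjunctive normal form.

((Q \land \lnot S) \lor (\lnot R \land Q \land P)) \land P
= (Q \lor \lnot R) \land (Q \lor Q) \land (Q \lor P) \land (\lnot S \lor \lnot R) \land (\lnot S \lor Q) \land (\lnot S \lor P) \land P   (distribute \lor over \land)
= Q \land (\lnot S \lor \lnot R) \land P   (simplify)

Q \land (\lnot S \lor \lnot R) \land P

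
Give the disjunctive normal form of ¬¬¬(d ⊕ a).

¬¬¬(d ⊕ a)
= ¬¬¬((d ∧ ¬a) ∨ (¬d ∧ a))
= ¬((d ∧ ¬a) ∨ (¬d ∧ a))
= ¬(d ∧ ¬a) ∧ ¬(¬d ∧ a)
= (¬d ∨ ¬¬a) ∧ ¬(¬d ∧ a)
= (¬d ∨ a) ∧ ¬(¬d ∧ a)
= (¬d ∨ a) ∧ (¬¬d ∨ ¬a)
= (¬d ∨ a) ∧ (d ∨ ¬a)
= (¬d ∧ d) ∨ (¬d ∧ ¬a) ∨ (a ∧ d) ∨ (a ∧ ¬a)
= (¬d ∧ ¬a) ∨ (a ∧ d)

(¬d ∧ ¬a) ∨ (a ∧ d)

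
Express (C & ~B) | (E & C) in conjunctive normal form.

C & (~B | E)

(C & ~B) | (E & C)
= (C | E) & (C | C) & (~B | E) & (~B | C)   [distribute | over &]
= C & (~B | E)   [simplify]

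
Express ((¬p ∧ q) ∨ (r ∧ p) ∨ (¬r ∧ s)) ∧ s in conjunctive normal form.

((¬p ∧ q) ∨ (r ∧ p) ∨ (¬r ∧ s)) ∧ s
≡ (¬p ∨ r ∨ ¬r) ∧ (¬p ∨ r ∨ s) ∧ (¬p ∨ p ∨ ¬r) ∧ (¬p ∨ p ∨ s) ∧ (q ∨ r ∨ ¬r) ∧ (q ∨ r ∨ s) ∧ (q ∨ p ∨ ¬r) ∧ (q ∨ p ∨ s) ∧ s   (distribute ∨ over ∧)
≡ (q ∨ p ∨ ¬r) ∧ s   (simplify)

(q ∨ p ∨ ¬r) ∧ s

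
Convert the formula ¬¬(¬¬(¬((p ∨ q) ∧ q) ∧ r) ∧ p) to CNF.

¬q ∧ r ∧ p

¬¬(¬¬(¬((p ∨ q) ∧ q) ∧ r) ∧ p)
≡ ¬¬(¬((p ∨ q) ∧ q) ∧ r) ∧ p
≡ ¬((p ∨ q) ∧ q) ∧ r ∧ p
≡ (¬(p ∨ q) ∨ ¬q) ∧ r ∧ p
≡ ((¬p ∧ ¬q) ∨ ¬q) ∧ r ∧ p
≡ (¬p ∨ ¬q) ∧ (¬q ∨ ¬q) ∧ r ∧ p
≡ ¬q ∧ r ∧ p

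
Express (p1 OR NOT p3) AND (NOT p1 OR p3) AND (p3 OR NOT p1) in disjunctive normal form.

(p1 AND p3) OR (NOT p3 AND NOT p1)

(p1 OR NOT p3) AND (NOT p1 OR p3) AND (p3 OR NOT p1)
⇔ (p1 AND NOT p1 AND p3) OR (p1 AND NOT p1 AND NOT p1) OR (p1 AND p3 AND p3) OR (p1 AND p3 AND NOT p1) OR (NOT p3 AND NOT p1 AND p3) OR (NOT p3 AND NOT p1 AND NOT p1) OR (NOT p3 AND p3 AND p3) OR (NOT p3 AND p3 AND NOT p1)   [distribute AND over OR]
⇔ (p1 AND p3) OR (NOT p3 AND NOT p1)   [simplify]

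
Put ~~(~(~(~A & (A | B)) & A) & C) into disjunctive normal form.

~A & C

~~(~(~(~A & (A | B)) & A) & C)
= ~(~(~A & (A | B)) & A) & C   [double negation]
= (~~(~A & (A | B)) | ~A) & C   [De Morgan]
= ((~A & (A | B)) | ~A) & C   [double negation]
= (~A & A & C) | (~A & B & C) | (~A & C)   [distribute & over |]
= ~A & C   [simplify]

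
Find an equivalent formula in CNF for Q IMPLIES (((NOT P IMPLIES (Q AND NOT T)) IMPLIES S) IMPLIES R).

Q IMPLIES (((NOT P IMPLIES (Q AND NOT T)) IMPLIES S) IMPLIES R)
= NOT Q OR (((NOT P IMPLIES (Q AND NOT T)) IMPLIES S) IMPLIES R)   — eliminate IMPLIES
= NOT Q OR NOT ((NOT P IMPLIES (Q AND NOT T)) IMPLIES S) OR R   — eliminate IMPLIES
= NOT Q OR NOT (NOT (NOT P IMPLIES (Q AND NOT T)) OR S) OR R   — eliminate IMPLIES
= NOT Q OR NOT (NOT (NOT NOT P OR (Q AND NOT T)) OR S) OR R   — eliminate IMPLIES
= NOT Q OR (NOT NOT (NOT NOT P OR (Q AND NOT T)) AND NOT S) OR R   — De Morgan
= NOT Q OR ((NOT NOT P OR (Q AND NOT T)) AND NOT S) OR R   — double negation
= NOT Q OR ((P OR (Q AND NOT T)) AND NOT S) OR R   — double negation
= (NOT Q OR P OR Q OR R) AND (NOT Q OR P OR NOT T OR R) AND (NOT Q OR NOT S OR R)   — distribute OR over AND
= (NOT Q OR P OR NOT T OR R) AND (NOT Q OR NOT S OR R)   — simplify

(NOT Q OR P OR NOT T OR R) AND (NOT Q OR NOT S OR R)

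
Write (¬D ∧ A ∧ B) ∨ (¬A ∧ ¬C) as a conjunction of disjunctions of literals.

(¬D ∨ ¬A) ∧ (¬D ∨ ¬C) ∧ (A ∨ ¬C) ∧ (B ∨ ¬A) ∧ (B ∨ ¬C)

(¬D ∧ A ∧ B) ∨ (¬A ∧ ¬C)
= (¬D ∨ ¬A) ∧ (¬D ∨ ¬C) ∧ (A ∨ ¬A) ∧ (A ∨ ¬C) ∧ (B ∨ ¬A) ∧ (B ∨ ¬C)   — distribute ∨ over ∧
= (¬D ∨ ¬A) ∧ (¬D ∨ ¬C) ∧ (A ∨ ¬C) ∧ (B ∨ ¬A) ∧ (B ∨ ¬C)   — simplify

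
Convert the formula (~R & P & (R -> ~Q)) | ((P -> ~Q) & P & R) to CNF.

(~R | ~P | ~Q) & P

(~R & P & (R -> ~Q)) | ((P -> ~Q) & P & R)
⇔ (~R & P & (~R | ~Q)) | ((P -> ~Q) & P & R)   [eliminate ->]
⇔ (~R & P & (~R | ~Q)) | ((~P | ~Q) & P & R)   [eliminate ->]
⇔ (~R | ~P | ~Q) & (~R | P) & (~R | R) & (P | ~P | ~Q) & (P | P) & (P | R) & (~R | ~Q | ~P | ~Q) & (~R | ~Q | P) & (~R | ~Q | R)   [distribute | over &]
⇔ (~R | ~P | ~Q) & P   [simplify]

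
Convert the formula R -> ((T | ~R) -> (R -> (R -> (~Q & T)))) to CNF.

R -> ((T | ~R) -> (R -> (R -> (~Q & T))))
= ~R | ((T | ~R) -> (R -> (R -> (~Q & T))))   (eliminate ->)
= ~R | ~(T | ~R) | (R -> (R -> (~Q & T)))   (eliminate ->)
= ~R | ~(T | ~R) | ~R | (R -> (~Q & T))   (eliminate ->)
= ~R | ~(T | ~R) | ~R | ~R | (~Q & T)   (eliminate ->)
= ~R | (~T & ~~R) | ~R | ~R | (~Q & T)   (De Morgan)
= ~R | (~T & R) | ~R | ~R | (~Q & T)   (double negation)
= (~R | ~T | ~R | ~R | ~Q) & (~R | ~T | ~R | ~R | T) & (~R | R | ~R | ~R | ~Q) & (~R | R | ~R | ~R | T)   (distribute | over &)
= ~R | ~T | ~Q   (simplify)

~R | ~T | ~Q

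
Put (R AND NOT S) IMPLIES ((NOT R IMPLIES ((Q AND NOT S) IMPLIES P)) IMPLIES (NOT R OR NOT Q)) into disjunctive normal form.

NOT R OR S OR NOT Q

(R AND NOT S) IMPLIES ((NOT R IMPLIES ((Q AND NOT S) IMPLIES P)) IMPLIES (NOT R OR NOT Q))
≡ NOT (R AND NOT S) OR ((NOT R IMPLIES ((Q AND NOT S) IMPLIES P)) IMPLIES (NOT R OR NOT Q))
≡ NOT (R AND NOT S) OR NOT (NOT R IMPLIES ((Q AND NOT S) IMPLIES P)) OR NOT R OR NOT Q
≡ NOT (R AND NOT S) OR NOT (NOT NOT R OR ((Q AND NOT S) IMPLIES P)) OR NOT R OR NOT Q
≡ NOT (R AND NOT S) OR NOT (NOT NOT R OR NOT (Q AND NOT S) OR P) OR NOT R OR NOT Q
≡ NOT R OR NOT NOT S OR NOT (NOT NOT R OR NOT (Q AND NOT S) OR P) OR NOT R OR NOT Q
≡ NOT R OR S OR NOT (NOT NOT R OR NOT (Q AND NOT S) OR P) OR NOT R OR NOT Q
≡ NOT R OR S OR (NOT NOT NOT R AND NOT NOT (Q AND NOT S) AND NOT P) OR NOT R OR NOT Q
≡ NOT R OR S OR (NOT R AND NOT NOT (Q AND NOT S) AND NOT P) OR NOT R OR NOT Q
≡ NOT R OR S OR (NOT R AND Q AND NOT S AND NOT P) OR NOT R OR NOT Q
≡ NOT R OR S OR NOT Q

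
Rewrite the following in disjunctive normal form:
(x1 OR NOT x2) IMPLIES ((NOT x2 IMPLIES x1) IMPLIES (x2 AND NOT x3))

(NOT x1 AND x2) OR (NOT x2 AND NOT x1) OR (x2 AND NOT x3)

(x1 OR NOT x2) IMPLIES ((NOT x2 IMPLIES x1) IMPLIES (x2 AND NOT x3))
≡ NOT (x1 OR NOT x2) OR ((NOT x2 IMPLIES x1) IMPLIES (x2 AND NOT x3))   — eliminate IMPLIES
≡ NOT (x1 OR NOT x2) OR NOT (NOT x2 IMPLIES x1) OR (x2 AND NOT x3)   — eliminate IMPLIES
≡ NOT (x1 OR NOT x2) OR NOT (NOT NOT x2 OR x1) OR (x2 AND NOT x3)   — eliminate IMPLIES
≡ (NOT x1 AND NOT NOT x2) OR NOT (NOT NOT x2 OR x1) OR (x2 AND NOT x3)   — De Morgan
≡ (NOT x1 AND x2) OR NOT (NOT NOT x2 OR x1) OR (x2 AND NOT x3)   — double negation
≡ (NOT x1 AND x2) OR (NOT NOT NOT x2 AND NOT x1) OR (x2 AND NOT x3)   — De Morgan
≡ (NOT x1 AND x2) OR (NOT x2 AND NOT x1) OR (x2 AND NOT x3)   — double negation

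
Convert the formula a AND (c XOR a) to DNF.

a AND NOT c

a AND (c XOR a)
= a AND ((c AND NOT a) OR (NOT c AND a))   (expand XOR)
= (a AND c AND NOT a) OR (a AND NOT c AND a)   (distribute AND over OR)
= a AND NOT c   (simplify)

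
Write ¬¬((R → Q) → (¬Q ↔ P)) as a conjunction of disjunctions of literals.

(R ∨ Q ∨ P) ∧ (¬Q ∨ ¬P)

¬¬((R → Q) → (¬Q ↔ P))
= ¬¬(¬(R → Q) ∨ (¬Q ↔ P))   [eliminate →]
= ¬¬(¬(¬R ∨ Q) ∨ (¬Q ↔ P))   [eliminate →]
= ¬¬(¬(¬R ∨ Q) ∨ ((¬Q → P) ∧ (P → ¬Q)))   [eliminate ↔]
= ¬¬(¬(¬R ∨ Q) ∨ ((¬¬Q ∨ P) ∧ (P → ¬Q)))   [eliminate →]
= ¬¬(¬(¬R ∨ Q) ∨ ((¬¬Q ∨ P) ∧ (¬P ∨ ¬Q)))   [eliminate →]
= ¬(¬R ∨ Q) ∨ ((¬¬Q ∨ P) ∧ (¬P ∨ ¬Q))   [double negation]
= (¬¬R ∧ ¬Q) ∨ ((¬¬Q ∨ P) ∧ (¬P ∨ ¬Q))   [De Morgan]
= (R ∧ ¬Q) ∨ ((¬¬Q ∨ P) ∧ (¬P ∨ ¬Q))   [double negation]
= (R ∧ ¬Q) ∨ ((Q ∨ P) ∧ (¬P ∨ ¬Q))   [double negation]
= (R ∨ Q ∨ P) ∧ (R ∨ ¬P ∨ ¬Q) ∧ (¬Q ∨ Q ∨ P) ∧ (¬Q ∨ ¬P ∨ ¬Q)   [distribute ∨ over ∧]
= (R ∨ Q ∨ P) ∧ (¬Q ∨ ¬P)   [simplify]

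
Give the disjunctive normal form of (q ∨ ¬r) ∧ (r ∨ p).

q ∧ r ∨ q ∧ p ∨ ¬r ∧ p

(q ∨ ¬r) ∧ (r ∨ p)
≡ q ∧ r ∨ q ∧ p ∨ ¬r ∧ r ∨ ¬r ∧ p   [distribute ∧ over ∨]
≡ q ∧ r ∨ q ∧ p ∨ ¬r ∧ p   [simplify]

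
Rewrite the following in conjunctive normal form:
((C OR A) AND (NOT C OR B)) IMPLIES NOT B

(NOT C OR NOT B) AND (NOT A OR NOT B)

((C OR A) AND (NOT C OR B)) IMPLIES NOT B
≡ NOT ((C OR A) AND (NOT C OR B)) OR NOT B   — eliminate IMPLIES
≡ NOT (C OR A) OR NOT (NOT C OR B) OR NOT B   — De Morgan
≡ (NOT C AND NOT A) OR NOT (NOT C OR B) OR NOT B   — De Morgan
≡ (NOT C AND NOT A) OR (NOT NOT C AND NOT B) OR NOT B   — De Morgan
≡ (NOT C AND NOT A) OR (C AND NOT B) OR NOT B   — double negation
≡ (NOT C OR C OR NOT B) AND (NOT C OR NOT B OR NOT B) AND (NOT A OR C OR NOT B) AND (NOT A OR NOT B OR NOT B)   — distribute OR over AND
≡ (NOT C OR NOT B) AND (NOT A OR NOT B)   — simplify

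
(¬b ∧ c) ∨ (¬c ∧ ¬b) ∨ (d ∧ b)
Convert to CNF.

(¬b ∧ c) ∨ (¬c ∧ ¬b) ∨ (d ∧ b)
≡ (¬b ∨ ¬c ∨ d) ∧ (¬b ∨ ¬c ∨ b) ∧ (¬b ∨ ¬b ∨ d) ∧ (¬b ∨ ¬b ∨ b) ∧ (c ∨ ¬c ∨ d) ∧ (c ∨ ¬c ∨ b) ∧ (c ∨ ¬b ∨ d) ∧ (c ∨ ¬b ∨ b)   [distribute ∨ over ∧]
≡ ¬b ∨ d   [simplify]

¬b ∨ d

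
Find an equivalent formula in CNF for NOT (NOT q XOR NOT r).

(q OR NOT r) AND (r OR NOT q)

NOT (NOT q XOR NOT r)
≡ NOT ((NOT q OR NOT r) AND NOT (NOT q AND NOT r))   [expand XOR]
≡ NOT (NOT q OR NOT r) OR NOT NOT (NOT q AND NOT r)   [De Morgan]
≡ (NOT NOT q AND NOT NOT r) OR NOT NOT (NOT q AND NOT r)   [De Morgan]
≡ (q AND NOT NOT r) OR NOT NOT (NOT q AND NOT r)   [double negation]
≡ (q AND r) OR NOT NOT (NOT q AND NOT r)   [double negation]
≡ (q AND r) OR (NOT q AND NOT r)   [double negation]
≡ (q OR NOT q) AND (q OR NOT r) AND (r OR NOT q) AND (r OR NOT r)   [distribute OR over AND]
≡ (q OR NOT r) AND (r OR NOT q)   [simplify]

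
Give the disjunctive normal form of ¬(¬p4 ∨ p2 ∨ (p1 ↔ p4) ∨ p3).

p4 ∧ ¬p2 ∧ ¬p1 ∧ ¬p3

¬(¬p4 ∨ p2 ∨ (p1 ↔ p4) ∨ p3)
= ¬(¬p4 ∨ p2 ∨ (p1 → p4) ∧ (p4 → p1) ∨ p3)   (eliminate ↔)
= ¬(¬p4 ∨ p2 ∨ (¬p1 ∨ p4) ∧ (p4 → p1) ∨ p3)   (eliminate →)
= ¬(¬p4 ∨ p2 ∨ (¬p1 ∨ p4) ∧ (¬p4 ∨ p1) ∨ p3)   (eliminate →)
= ¬¬p4 ∧ ¬p2 ∧ ¬((¬p1 ∨ p4) ∧ (¬p4 ∨ p1)) ∧ ¬p3   (De Morgan)
= p4 ∧ ¬p2 ∧ ¬((¬p1 ∨ p4) ∧ (¬p4 ∨ p1)) ∧ ¬p3   (double negation)
= p4 ∧ ¬p2 ∧ (¬(¬p1 ∨ p4) ∨ ¬(¬p4 ∨ p1)) ∧ ¬p3   (De Morgan)
= p4 ∧ ¬p2 ∧ (¬¬p1 ∧ ¬p4 ∨ ¬(¬p4 ∨ p1)) ∧ ¬p3   (De Morgan)
= p4 ∧ ¬p2 ∧ (p1 ∧ ¬p4 ∨ ¬(¬p4 ∨ p1)) ∧ ¬p3   (double negation)
= p4 ∧ ¬p2 ∧ (p1 ∧ ¬p4 ∨ ¬¬p4 ∧ ¬p1) ∧ ¬p3   (De Morgan)
= p4 ∧ ¬p2 ∧ (p1 ∧ ¬p4 ∨ p4 ∧ ¬p1) ∧ ¬p3   (double negation)
= p4 ∧ ¬p2 ∧ p1 ∧ ¬p4 ∧ ¬p3 ∨ p4 ∧ ¬p2 ∧ p4 ∧ ¬p1 ∧ ¬p3   (distribute ∧ over ∨)
= p4 ∧ ¬p2 ∧ ¬p1 ∧ ¬p3   (simplify)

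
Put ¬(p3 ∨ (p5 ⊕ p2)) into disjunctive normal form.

¬(p3 ∨ (p5 ⊕ p2))
⇔ ¬(p3 ∨ (p5 ∧ ¬p2) ∨ (¬p5 ∧ p2))   (expand ⊕)
⇔ ¬p3 ∧ ¬(p5 ∧ ¬p2) ∧ ¬(¬p5 ∧ p2)   (De Morgan)
⇔ ¬p3 ∧ (¬p5 ∨ ¬¬p2) ∧ ¬(¬p5 ∧ p2)   (De Morgan)
⇔ ¬p3 ∧ (¬p5 ∨ p2) ∧ ¬(¬p5 ∧ p2)   (double negation)
⇔ ¬p3 ∧ (¬p5 ∨ p2) ∧ (¬¬p5 ∨ ¬p2)   (De Morgan)
⇔ ¬p3 ∧ (¬p5 ∨ p2) ∧ (p5 ∨ ¬p2)   (double negation)
⇔ (¬p3 ∧ ¬p5 ∧ p5) ∨ (¬p3 ∧ ¬p5 ∧ ¬p2) ∨ (¬p3 ∧ p2 ∧ p5) ∨ (¬p3 ∧ p2 ∧ ¬p2)   (distribute ∧ over ∨)
⇔ (¬p3 ∧ ¬p5 ∧ ¬p2) ∨ (¬p3 ∧ p2 ∧ p5)   (simplify)

(¬p3 ∧ ¬p5 ∧ ¬p2) ∨ (¬p3 ∧ p2 ∧ p5)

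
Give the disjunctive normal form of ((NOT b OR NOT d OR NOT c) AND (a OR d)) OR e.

(NOT b AND a) OR (NOT b AND d) OR (NOT d AND a) OR (NOT c AND a) OR (NOT c AND d) OR e

((NOT b OR NOT d OR NOT c) AND (a OR d)) OR e
⇔ (NOT b AND a) OR (NOT b AND d) OR (NOT d AND a) OR (NOT d AND d) OR (NOT c AND a) OR (NOT c AND d) OR e   [distribute AND over OR]
⇔ (NOT b AND a) OR (NOT b AND d) OR (NOT d AND a) OR (NOT c AND a) OR (NOT c AND d) OR e   [simplify]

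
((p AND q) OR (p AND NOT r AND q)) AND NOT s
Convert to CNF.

((p AND q) OR (p AND NOT r AND q)) AND NOT s
= (p OR p) AND (p OR NOT r) AND (p OR q) AND (q OR p) AND (q OR NOT r) AND (q OR q) AND NOT s   — distribute OR over AND
= p AND q AND NOT s   — simplify

p AND q AND NOT s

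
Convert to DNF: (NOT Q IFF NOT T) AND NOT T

NOT T AND NOT Q

(NOT Q IFF NOT T) AND NOT T
≡ (NOT Q IMPLIES NOT T) AND (NOT T IMPLIES NOT Q) AND NOT T   (eliminate IFF)
≡ (NOT NOT Q OR NOT T) AND (NOT T IMPLIES NOT Q) AND NOT T   (eliminate IMPLIES)
≡ (NOT NOT Q OR NOT T) AND (NOT NOT T OR NOT Q) AND NOT T   (eliminate IMPLIES)
≡ (Q OR NOT T) AND (NOT NOT T OR NOT Q) AND NOT T   (double negation)
≡ (Q OR NOT T) AND (T OR NOT Q) AND NOT T   (double negation)
≡ (Q AND T AND NOT T) OR (Q AND NOT Q AND NOT T) OR (NOT T AND T AND NOT T) OR (NOT T AND NOT Q AND NOT T)   (distribute AND over OR)
≡ NOT T AND NOT Q   (simplify)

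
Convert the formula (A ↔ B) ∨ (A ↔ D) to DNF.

(¬A ∧ ¬B) ∨ (B ∧ A) ∨ (¬A ∧ ¬D) ∨ (D ∧ A)

(A ↔ B) ∨ (A ↔ D)
≡ ((A → B) ∧ (B → A)) ∨ (A ↔ D)   (eliminate ↔)
≡ ((¬A ∨ B) ∧ (B → A)) ∨ (A ↔ D)   (eliminate →)
≡ ((¬A ∨ B) ∧ (¬B ∨ A)) ∨ (A ↔ D)   (eliminate →)
≡ ((¬A ∨ B) ∧ (¬B ∨ A)) ∨ ((A → D) ∧ (D → A))   (eliminate ↔)
≡ ((¬A ∨ B) ∧ (¬B ∨ A)) ∨ ((¬A ∨ D) ∧ (D → A))   (eliminate →)
≡ ((¬A ∨ B) ∧ (¬B ∨ A)) ∨ ((¬A ∨ D) ∧ (¬D ∨ A))   (eliminate →)
≡ (¬A ∧ ¬B) ∨ (¬A ∧ A) ∨ (B ∧ ¬B) ∨ (B ∧ A) ∨ (¬A ∧ ¬D) ∨ (¬A ∧ A) ∨ (D ∧ ¬D) ∨ (D ∧ A)   (distribute ∧ over ∨)
≡ (¬A ∧ ¬B) ∨ (B ∧ A) ∨ (¬A ∧ ¬D) ∨ (D ∧ A)   (simplify)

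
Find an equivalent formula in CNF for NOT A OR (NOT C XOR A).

NOT A OR C

NOT A OR (NOT C XOR A)
⇔ NOT A OR ((NOT C OR A) AND NOT (NOT C AND A))
⇔ NOT A OR ((NOT C OR A) AND (NOT NOT C OR NOT A))
⇔ NOT A OR ((NOT C OR A) AND (C OR NOT A))
⇔ (NOT A OR NOT C OR A) AND (NOT A OR C OR NOT A)
⇔ NOT A OR C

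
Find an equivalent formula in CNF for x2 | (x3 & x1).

(x2 | x3) & (x2 | x1)

x2 | (x3 & x1)
≡ (x2 | x3) & (x2 | x1)   — distribute | over &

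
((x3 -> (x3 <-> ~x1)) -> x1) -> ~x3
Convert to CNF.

((x3 -> (x3 <-> ~x1)) -> x1) -> ~x3
≡ ~((x3 -> (x3 <-> ~x1)) -> x1) | ~x3   [eliminate ->]
≡ ~(~(x3 -> (x3 <-> ~x1)) | x1) | ~x3   [eliminate ->]
≡ ~(~(~x3 | (x3 <-> ~x1)) | x1) | ~x3   [eliminate ->]
≡ ~(~(~x3 | ((x3 -> ~x1) & (~x1 -> x3))) | x1) | ~x3   [eliminate <->]
≡ ~(~(~x3 | ((~x3 | ~x1) & (~x1 -> x3))) | x1) | ~x3   [eliminate ->]
≡ ~(~(~x3 | ((~x3 | ~x1) & (~~x1 | x3))) | x1) | ~x3   [eliminate ->]
≡ (~~(~x3 | ((~x3 | ~x1) & (~~x1 | x3))) & ~x1) | ~x3   [De Morgan]
≡ ((~x3 | ((~x3 | ~x1) & (~~x1 | x3))) & ~x1) | ~x3   [double negation]
≡ ((~x3 | ((~x3 | ~x1) & (x1 | x3))) & ~x1) | ~x3   [double negation]
≡ (~x3 | ~x3 | ~x1 | ~x3) & (~x3 | x1 | x3 | ~x3) & (~x1 | ~x3)   [distribute | over &]
≡ ~x3 | ~x1   [simplify]

~x3 | ~x1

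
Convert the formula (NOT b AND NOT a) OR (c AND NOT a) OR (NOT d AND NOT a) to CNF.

(NOT b AND NOT a) OR (c AND NOT a) OR (NOT d AND NOT a)
≡ (NOT b OR c OR NOT d) AND (NOT b OR c OR NOT a) AND (NOT b OR NOT a OR NOT d) AND (NOT b OR NOT a OR NOT a) AND (NOT a OR c OR NOT d) AND (NOT a OR c OR NOT a) AND (NOT a OR NOT a OR NOT d) AND (NOT a OR NOT a OR NOT a)   [distribute OR over AND]
≡ (NOT b OR c OR NOT d) AND NOT a   [simplify]

(NOT b OR c OR NOT d) AND NOT a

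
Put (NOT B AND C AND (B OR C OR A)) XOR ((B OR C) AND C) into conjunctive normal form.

(NOT B AND C AND (B OR C OR A)) XOR ((B OR C) AND C)
≡ ((NOT B AND C AND (B OR C OR A)) OR ((B OR C) AND C)) AND NOT (NOT B AND C AND (B OR C OR A) AND (B OR C) AND C)   [expand XOR]
≡ ((NOT B AND C AND (B OR C OR A)) OR ((B OR C) AND C)) AND (NOT NOT B OR NOT C OR NOT (B OR C OR A) OR NOT (B OR C) OR NOT C)   [De Morgan]
≡ ((NOT B AND C AND (B OR C OR A)) OR ((B OR C) AND C)) AND (B OR NOT C OR NOT (B OR C OR A) OR NOT (B OR C) OR NOT C)   [double negation]
≡ ((NOT B AND C AND (B OR C OR A)) OR ((B OR C) AND C)) AND (B OR NOT C OR (NOT B AND NOT C AND NOT A) OR NOT (B OR C) OR NOT C)   [De Morgan]
≡ ((NOT B AND C AND (B OR C OR A)) OR ((B OR C) AND C)) AND (B OR NOT C OR (NOT B AND NOT C AND NOT A) OR (NOT B AND NOT C) OR NOT C)   [De Morgan]
≡ (NOT B OR B OR C) AND (NOT B OR C) AND (C OR B OR C) AND (C OR C) AND (B OR C OR A OR B OR C) AND (B OR C OR A OR C) AND (B OR NOT C OR NOT B OR NOT B OR NOT C) AND (B OR NOT C OR NOT B OR NOT C OR NOT C) AND (B OR NOT C OR NOT C OR NOT B OR NOT C) AND (B OR NOT C OR NOT C OR NOT C OR NOT C) AND (B OR NOT C OR NOT A OR NOT B OR NOT C) AND (B OR NOT C OR NOT A OR NOT C OR NOT C)   [distribute OR over AND]
≡ C AND (B OR NOT C)   [simplify]

C AND (B OR NOT C)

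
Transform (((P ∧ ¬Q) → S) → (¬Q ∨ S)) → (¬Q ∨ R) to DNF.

(((P ∧ ¬Q) → S) → (¬Q ∨ S)) → (¬Q ∨ R)
⇔ ¬(((P ∧ ¬Q) → S) → (¬Q ∨ S)) ∨ ¬Q ∨ R
⇔ ¬(¬((P ∧ ¬Q) → S) ∨ ¬Q ∨ S) ∨ ¬Q ∨ R
⇔ ¬(¬(¬(P ∧ ¬Q) ∨ S) ∨ ¬Q ∨ S) ∨ ¬Q ∨ R
⇔ (¬¬(¬(P ∧ ¬Q) ∨ S) ∧ ¬¬Q ∧ ¬S) ∨ ¬Q ∨ R
⇔ ((¬(P ∧ ¬Q) ∨ S) ∧ ¬¬Q ∧ ¬S) ∨ ¬Q ∨ R
⇔ ((¬P ∨ ¬¬Q ∨ S) ∧ ¬¬Q ∧ ¬S) ∨ ¬Q ∨ R
⇔ ((¬P ∨ Q ∨ S) ∧ ¬¬Q ∧ ¬S) ∨ ¬Q ∨ R
⇔ ((¬P ∨ Q ∨ S) ∧ Q ∧ ¬S) ∨ ¬Q ∨ R
⇔ (¬P ∧ Q ∧ ¬S) ∨ (Q ∧ Q ∧ ¬S) ∨ (S ∧ Q ∧ ¬S) ∨ ¬Q ∨ R
⇔ (Q ∧ ¬S) ∨ ¬Q ∨ R

(Q ∧ ¬S) ∨ ¬Q ∨ R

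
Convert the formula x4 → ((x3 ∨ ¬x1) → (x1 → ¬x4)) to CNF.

x4 → ((x3 ∨ ¬x1) → (x1 → ¬x4))
= ¬x4 ∨ ((x3 ∨ ¬x1) → (x1 → ¬x4))   (eliminate →)
= ¬x4 ∨ ¬(x3 ∨ ¬x1) ∨ (x1 → ¬x4)   (eliminate →)
= ¬x4 ∨ ¬(x3 ∨ ¬x1) ∨ ¬x1 ∨ ¬x4   (eliminate →)
= ¬x4 ∨ (¬x3 ∧ ¬¬x1) ∨ ¬x1 ∨ ¬x4   (De Morgan)
= ¬x4 ∨ (¬x3 ∧ x1) ∨ ¬x1 ∨ ¬x4   (double negation)
= (¬x4 ∨ ¬x3 ∨ ¬x1 ∨ ¬x4) ∧ (¬x4 ∨ x1 ∨ ¬x1 ∨ ¬x4)   (distribute ∨ over ∧)
= ¬x4 ∨ ¬x3 ∨ ¬x1   (simplify)

¬x4 ∨ ¬x3 ∨ ¬x1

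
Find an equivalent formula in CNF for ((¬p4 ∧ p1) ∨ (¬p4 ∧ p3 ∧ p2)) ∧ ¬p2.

¬p4 ∧ (p1 ∨ p3) ∧ (p1 ∨ p2) ∧ ¬p2

((¬p4 ∧ p1) ∨ (¬p4 ∧ p3 ∧ p2)) ∧ ¬p2
⇔ (¬p4 ∨ ¬p4) ∧ (¬p4 ∨ p3) ∧ (¬p4 ∨ p2) ∧ (p1 ∨ ¬p4) ∧ (p1 ∨ p3) ∧ (p1 ∨ p2) ∧ ¬p2   [distribute ∨ over ∧]
⇔ ¬p4 ∧ (p1 ∨ p3) ∧ (p1 ∨ p2) ∧ ¬p2   [simplify]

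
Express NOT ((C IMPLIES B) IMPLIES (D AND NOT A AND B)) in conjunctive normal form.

(NOT C OR B) AND (NOT D OR A OR NOT B)

NOT ((C IMPLIES B) IMPLIES (D AND NOT A AND B))
≡ NOT (NOT (C IMPLIES B) OR (D AND NOT A AND B))   [eliminate IMPLIES]
≡ NOT (NOT (NOT C OR B) OR (D AND NOT A AND B))   [eliminate IMPLIES]
≡ NOT NOT (NOT C OR B) AND NOT (D AND NOT A AND B)   [De Morgan]
≡ (NOT C OR B) AND NOT (D AND NOT A AND B)   [double negation]
≡ (NOT C OR B) AND (NOT D OR NOT NOT A OR NOT B)   [De Morgan]
≡ (NOT C OR B) AND (NOT D OR A OR NOT B)   [double negation]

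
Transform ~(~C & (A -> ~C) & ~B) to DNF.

C | B

~(~C & (A -> ~C) & ~B)
≡ ~(~C & (~A | ~C) & ~B)   (eliminate ->)
≡ ~~C | ~(~A | ~C) | ~~B   (De Morgan)
≡ C | ~(~A | ~C) | ~~B   (double negation)
≡ C | (~~A & ~~C) | ~~B   (De Morgan)
≡ C | (A & ~~C) | ~~B   (double negation)
≡ C | (A & C) | ~~B   (double negation)
≡ C | (A & C) | B   (double negation)
≡ C | B   (simplify)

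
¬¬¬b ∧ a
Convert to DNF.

¬b ∧ a

¬¬¬b ∧ a
≡ ¬b ∧ a   (double negation)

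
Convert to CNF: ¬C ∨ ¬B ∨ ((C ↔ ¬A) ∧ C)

¬C ∨ ¬B ∨ ((C ↔ ¬A) ∧ C)
≡ ¬C ∨ ¬B ∨ ((C → ¬A) ∧ (¬A → C) ∧ C)   — eliminate ↔
≡ ¬C ∨ ¬B ∨ ((¬C ∨ ¬A) ∧ (¬A → C) ∧ C)   — eliminate →
≡ ¬C ∨ ¬B ∨ ((¬C ∨ ¬A) ∧ (¬¬A ∨ C) ∧ C)   — eliminate →
≡ ¬C ∨ ¬B ∨ ((¬C ∨ ¬A) ∧ (A ∨ C) ∧ C)   — double negation
≡ (¬C ∨ ¬B ∨ ¬C ∨ ¬A) ∧ (¬C ∨ ¬B ∨ A ∨ C) ∧ (¬C ∨ ¬B ∨ C)   — distribute ∨ over ∧
≡ ¬C ∨ ¬B ∨ ¬A   — simplify

¬C ∨ ¬B ∨ ¬A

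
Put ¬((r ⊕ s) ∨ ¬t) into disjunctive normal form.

¬((r ⊕ s) ∨ ¬t)
= ¬((r ∧ ¬s) ∨ (¬r ∧ s) ∨ ¬t)   — expand ⊕
= ¬(r ∧ ¬s) ∧ ¬(¬r ∧ s) ∧ ¬¬t   — De Morgan
= (¬r ∨ ¬¬s) ∧ ¬(¬r ∧ s) ∧ ¬¬t   — De Morgan
= (¬r ∨ s) ∧ ¬(¬r ∧ s) ∧ ¬¬t   — double negation
= (¬r ∨ s) ∧ (¬¬r ∨ ¬s) ∧ ¬¬t   — De Morgan
= (¬r ∨ s) ∧ (r ∨ ¬s) ∧ ¬¬t   — double negation
= (¬r ∨ s) ∧ (r ∨ ¬s) ∧ t   — double negation
= (¬r ∧ r ∧ t) ∨ (¬r ∧ ¬s ∧ t) ∨ (s ∧ r ∧ t) ∨ (s ∧ ¬s ∧ t)   — distribute ∧ over ∨
= (¬r ∧ ¬s ∧ t) ∨ (s ∧ r ∧ t)   — simplify

(¬r ∧ ¬s ∧ t) ∨ (s ∧ r ∧ t)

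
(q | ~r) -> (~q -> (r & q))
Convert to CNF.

(q | ~r) -> (~q -> (r & q))
= ~(q | ~r) | (~q -> (r & q))   [eliminate ->]
= ~(q | ~r) | ~~q | (r & q)   [eliminate ->]
= (~q & ~~r) | ~~q | (r & q)   [De Morgan]
= (~q & r) | ~~q | (r & q)   [double negation]
= (~q & r) | q | (r & q)   [double negation]
= (~q | q | r) & (~q | q | q) & (r | q | r) & (r | q | q)   [distribute | over &]
= r | q   [simplify]

r | q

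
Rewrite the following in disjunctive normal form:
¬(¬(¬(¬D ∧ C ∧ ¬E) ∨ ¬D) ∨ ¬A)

(D ∧ A) ∨ (¬C ∧ A) ∨ (E ∧ A) ∨ (¬D ∧ A)

¬(¬(¬(¬D ∧ C ∧ ¬E) ∨ ¬D) ∨ ¬A)
⇔ ¬¬(¬(¬D ∧ C ∧ ¬E) ∨ ¬D) ∧ ¬¬A   (De Morgan)
⇔ (¬(¬D ∧ C ∧ ¬E) ∨ ¬D) ∧ ¬¬A   (double negation)
⇔ (¬¬D ∨ ¬C ∨ ¬¬E ∨ ¬D) ∧ ¬¬A   (De Morgan)
⇔ (D ∨ ¬C ∨ ¬¬E ∨ ¬D) ∧ ¬¬A   (double negation)
⇔ (D ∨ ¬C ∨ E ∨ ¬D) ∧ ¬¬A   (double negation)
⇔ (D ∨ ¬C ∨ E ∨ ¬D) ∧ A   (double negation)
⇔ (D ∧ A) ∨ (¬C ∧ A) ∨ (E ∧ A) ∨ (¬D ∧ A)   (distribute ∧ over ∨)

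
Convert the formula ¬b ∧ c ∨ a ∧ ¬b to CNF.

¬b ∧ c ∨ a ∧ ¬b
≡ (¬b ∨ a) ∧ (¬b ∨ ¬b) ∧ (c ∨ a) ∧ (c ∨ ¬b)
≡ ¬b ∧ (c ∨ a)

¬b ∧ (c ∨ a)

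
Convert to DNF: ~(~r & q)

r | ~q

~(~r & q)
= ~~r | ~q   (De Morgan)
= r | ~q   (double negation)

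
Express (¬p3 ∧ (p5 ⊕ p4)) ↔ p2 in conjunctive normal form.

(¬p3 ∧ (p5 ⊕ p4)) ↔ p2
≡ ((¬p3 ∧ (p5 ⊕ p4)) → p2) ∧ (p2 → (¬p3 ∧ (p5 ⊕ p4)))   [eliminate ↔]
≡ (¬(¬p3 ∧ (p5 ⊕ p4)) ∨ p2) ∧ (p2 → (¬p3 ∧ (p5 ⊕ p4)))   [eliminate →]
≡ (¬(¬p3 ∧ (p5 ∨ p4) ∧ ¬(p5 ∧ p4)) ∨ p2) ∧ (p2 → (¬p3 ∧ (p5 ⊕ p4)))   [expand ⊕]
≡ (¬(¬p3 ∧ (p5 ∨ p4) ∧ ¬(p5 ∧ p4)) ∨ p2) ∧ (¬p2 ∨ (¬p3 ∧ (p5 ⊕ p4)))   [eliminate →]
≡ (¬(¬p3 ∧ (p5 ∨ p4) ∧ ¬(p5 ∧ p4)) ∨ p2) ∧ (¬p2 ∨ (¬p3 ∧ (p5 ∨ p4) ∧ ¬(p5 ∧ p4)))   [expand ⊕]
≡ (¬¬p3 ∨ ¬(p5 ∨ p4) ∨ ¬¬(p5 ∧ p4) ∨ p2) ∧ (¬p2 ∨ (¬p3 ∧ (p5 ∨ p4) ∧ ¬(p5 ∧ p4)))   [De Morgan]
≡ (p3 ∨ ¬(p5 ∨ p4) ∨ ¬¬(p5 ∧ p4) ∨ p2) ∧ (¬p2 ∨ (¬p3 ∧ (p5 ∨ p4) ∧ ¬(p5 ∧ p4)))   [double negation]
≡ (p3 ∨ (¬p5 ∧ ¬p4) ∨ ¬¬(p5 ∧ p4) ∨ p2) ∧ (¬p2 ∨ (¬p3 ∧ (p5 ∨ p4) ∧ ¬(p5 ∧ p4)))   [De Morgan]
≡ (p3 ∨ (¬p5 ∧ ¬p4) ∨ (p5 ∧ p4) ∨ p2) ∧ (¬p2 ∨ (¬p3 ∧ (p5 ∨ p4) ∧ ¬(p5 ∧ p4)))   [double negation]
≡ (p3 ∨ (¬p5 ∧ ¬p4) ∨ (p5 ∧ p4) ∨ p2) ∧ (¬p2 ∨ (¬p3 ∧ (p5 ∨ p4) ∧ (¬p5 ∨ ¬p4)))   [De Morgan]
≡ (p3 ∨ ¬p5 ∨ p5 ∨ p2) ∧ (p3 ∨ ¬p5 ∨ p4 ∨ p2) ∧ (p3 ∨ ¬p4 ∨ p5 ∨ p2) ∧ (p3 ∨ ¬p4 ∨ p4 ∨ p2) ∧ (¬p2 ∨ ¬p3) ∧ (¬p2 ∨ p5 ∨ p4) ∧ (¬p2 ∨ ¬p5 ∨ ¬p4)   [distribute ∨ over ∧]
≡ (p3 ∨ ¬p5 ∨ p4 ∨ p2) ∧ (p3 ∨ ¬p4 ∨ p5 ∨ p2) ∧ (¬p2 ∨ ¬p3) ∧ (¬p2 ∨ p5 ∨ p4) ∧ (¬p2 ∨ ¬p5 ∨ ¬p4)   [simplify]

(p3 ∨ ¬p5 ∨ p4 ∨ p2) ∧ (p3 ∨ ¬p4 ∨ p5 ∨ p2) ∧ (¬p2 ∨ ¬p3) ∧ (¬p2 ∨ p5 ∨ p4) ∧ (¬p2 ∨ ¬p5 ∨ ¬p4)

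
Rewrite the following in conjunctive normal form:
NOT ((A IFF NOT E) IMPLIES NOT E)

NOT ((A IFF NOT E) IMPLIES NOT E)
⇔ NOT (NOT (A IFF NOT E) OR NOT E)   [eliminate IMPLIES]
⇔ NOT (NOT ((A IMPLIES NOT E) AND (NOT E IMPLIES A)) OR NOT E)   [eliminate IFF]
⇔ NOT (NOT ((NOT A OR NOT E) AND (NOT E IMPLIES A)) OR NOT E)   [eliminate IMPLIES]
⇔ NOT (NOT ((NOT A OR NOT E) AND (NOT NOT E OR A)) OR NOT E)   [eliminate IMPLIES]
⇔ NOT NOT ((NOT A OR NOT E) AND (NOT NOT E OR A)) AND NOT NOT E   [De Morgan]
⇔ (NOT A OR NOT E) AND (NOT NOT E OR A) AND NOT NOT E   [double negation]
⇔ (NOT A OR NOT E) AND (E OR A) AND NOT NOT E   [double negation]
⇔ (NOT A OR NOT E) AND (E OR A) AND E   [double negation]
⇔ (NOT A OR NOT E) AND E   [simplify]

(NOT A OR NOT E) AND E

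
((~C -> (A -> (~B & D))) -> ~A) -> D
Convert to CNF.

((~C -> (A -> (~B & D))) -> ~A) -> D
≡ ~((~C -> (A -> (~B & D))) -> ~A) | D
≡ ~(~(~C -> (A -> (~B & D))) | ~A) | D
≡ ~(~(~~C | (A -> (~B & D))) | ~A) | D
≡ ~(~(~~C | ~A | (~B & D)) | ~A) | D
≡ (~~(~~C | ~A | (~B & D)) & ~~A) | D
≡ ((~~C | ~A | (~B & D)) & ~~A) | D
≡ ((C | ~A | (~B & D)) & ~~A) | D
≡ ((C | ~A | (~B & D)) & A) | D
≡ (C | ~A | ~B | D) & (C | ~A | D | D) & (A | D)
≡ (C | ~A | D) & (A | D)

(C | ~A | D) & (A | D)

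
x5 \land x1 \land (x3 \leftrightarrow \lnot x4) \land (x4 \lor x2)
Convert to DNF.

x5 \land x1 \land \lnot x3 \land x4 \lor x5 \land x1 \land \lnot x4 \land x3 \land x2

x5 \land x1 \land (x3 \leftrightarrow \lnot x4) \land (x4 \lor x2)
⇔ x5 \land x1 \land (x3 \to \lnot x4) \land (\lnot x4 \to x3) \land (x4 \lor x2)
⇔ x5 \land x1 \land (\lnot x3 \lor \lnot x4) \land (\lnot x4 \to x3) \land (x4 \lor x2)
⇔ x5 \land x1 \land (\lnot x3 \lor \lnot x4) \land (\lnot \lnot x4 \lor x3) \land (x4 \lor x2)
⇔ x5 \land x1 \land (\lnot x3 \lor \lnot x4) \land (x4 \lor x3) \land (x4 \lor x2)
⇔ x5 \land x1 \land \lnot x3 \land x4 \land x4 \lor x5 \land x1 \land \lnot x3 \land x4 \land x2 \lor x5 \land x1 \land \lnot x3 \land x3 \land x4 \lor x5 \land x1 \land \lnot x3 \land x3 \land x2 \lor x5 \land x1 \land \lnot x4 \land x4 \land x4 \lor x5 \land x1 \land \lnot x4 \land x4 \land x2 \lor x5 \land x1 \land \lnot x4 \land x3 \land x4 \lor x5 \land x1 \land \lnot x4 \land x3 \land x2
⇔ x5 \land x1 \land \lnot x3 \land x4 \lor x5 \land x1 \land \lnot x4 \land x3 \land x2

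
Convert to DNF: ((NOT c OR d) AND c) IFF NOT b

((NOT c OR d) AND c) IFF NOT b
⇔ (((NOT c OR d) AND c) IMPLIES NOT b) AND (NOT b IMPLIES ((NOT c OR d) AND c))
⇔ (NOT ((NOT c OR d) AND c) OR NOT b) AND (NOT b IMPLIES ((NOT c OR d) AND c))
⇔ (NOT ((NOT c OR d) AND c) OR NOT b) AND (NOT NOT b OR ((NOT c OR d) AND c))
⇔ (NOT (NOT c OR d) OR NOT c OR NOT b) AND (NOT NOT b OR ((NOT c OR d) AND c))
⇔ ((NOT NOT c AND NOT d) OR NOT c OR NOT b) AND (NOT NOT b OR ((NOT c OR d) AND c))
⇔ ((c AND NOT d) OR NOT c OR NOT b) AND (NOT NOT b OR ((NOT c OR d) AND c))
⇔ ((c AND NOT d) OR NOT c OR NOT b) AND (b OR ((NOT c OR d) AND c))
⇔ (c AND NOT d AND b) OR (c AND NOT d AND NOT c AND c) OR (c AND NOT d AND d AND c) OR (NOT c AND b) OR (NOT c AND NOT c AND c) OR (NOT c AND d AND c) OR (NOT b AND b) OR (NOT b AND NOT c AND c) OR (NOT b AND d AND c)
⇔ (c AND NOT d AND b) OR (NOT c AND b) OR (NOT b AND d AND c)

(c AND NOT d AND b) OR (NOT c AND b) OR (NOT b AND d AND c)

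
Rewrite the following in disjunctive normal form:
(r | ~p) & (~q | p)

(r & ~q) | (r & p) | (~p & ~q)

(r | ~p) & (~q | p)
≡ (r & ~q) | (r & p) | (~p & ~q) | (~p & p)   — distribute & over |
≡ (r & ~q) | (r & p) | (~p & ~q)   — simplify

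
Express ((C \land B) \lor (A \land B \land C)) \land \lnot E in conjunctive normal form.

((C \land B) \lor (A \land B \land C)) \land \lnot E
≡ (C \lor A) \land (C \lor B) \land (C \lor C) \land (B \lor A) \land (B \lor B) \land (B \lor C) \land \lnot E   [distribute \lor over \land]
≡ C \land B \land \lnot E   [simplify]

C \land B \land \lnot E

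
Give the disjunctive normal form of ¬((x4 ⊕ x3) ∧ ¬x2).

(¬x4 ∧ ¬x3) ∨ (x3 ∧ x4) ∨ x2

¬((x4 ⊕ x3) ∧ ¬x2)
≡ ¬(((x4 ∧ ¬x3) ∨ (¬x4 ∧ x3)) ∧ ¬x2)   (expand ⊕)
≡ ¬((x4 ∧ ¬x3) ∨ (¬x4 ∧ x3)) ∨ ¬¬x2   (De Morgan)
≡ (¬(x4 ∧ ¬x3) ∧ ¬(¬x4 ∧ x3)) ∨ ¬¬x2   (De Morgan)
≡ ((¬x4 ∨ ¬¬x3) ∧ ¬(¬x4 ∧ x3)) ∨ ¬¬x2   (De Morgan)
≡ ((¬x4 ∨ x3) ∧ ¬(¬x4 ∧ x3)) ∨ ¬¬x2   (double negation)
≡ ((¬x4 ∨ x3) ∧ (¬¬x4 ∨ ¬x3)) ∨ ¬¬x2   (De Morgan)
≡ ((¬x4 ∨ x3) ∧ (x4 ∨ ¬x3)) ∨ ¬¬x2   (double negation)
≡ ((¬x4 ∨ x3) ∧ (x4 ∨ ¬x3)) ∨ x2   (double negation)
≡ (¬x4 ∧ x4) ∨ (¬x4 ∧ ¬x3) ∨ (x3 ∧ x4) ∨ (x3 ∧ ¬x3) ∨ x2   (distribute ∧ over ∨)
≡ (¬x4 ∧ ¬x3) ∨ (x3 ∧ x4) ∨ x2   (simplify)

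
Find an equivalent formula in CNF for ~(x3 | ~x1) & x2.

~(x3 | ~x1) & x2
= ~x3 & ~~x1 & x2   [De Morgan]
= ~x3 & x1 & x2   [double negation]

~x3 & x1 & x2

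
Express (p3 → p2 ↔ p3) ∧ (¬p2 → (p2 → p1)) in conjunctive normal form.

(p3 → p2 ↔ p3) ∧ (¬p2 → (p2 → p1))
= ((p3 → p2) → p3) ∧ (p3 → (p3 → p2)) ∧ (¬p2 → (p2 → p1))   — eliminate ↔
= (¬(p3 → p2) ∨ p3) ∧ (p3 → (p3 → p2)) ∧ (¬p2 → (p2 → p1))   — eliminate →
= (¬(¬p3 ∨ p2) ∨ p3) ∧ (p3 → (p3 → p2)) ∧ (¬p2 → (p2 → p1))   — eliminate →
= (¬(¬p3 ∨ p2) ∨ p3) ∧ (¬p3 ∨ (p3 → p2)) ∧ (¬p2 → (p2 → p1))   — eliminate →
= (¬(¬p3 ∨ p2) ∨ p3) ∧ (¬p3 ∨ ¬p3 ∨ p2) ∧ (¬p2 → (p2 → p1))   — eliminate →
= (¬(¬p3 ∨ p2) ∨ p3) ∧ (¬p3 ∨ ¬p3 ∨ p2) ∧ (¬¬p2 ∨ (p2 → p1))   — eliminate →
= (¬(¬p3 ∨ p2) ∨ p3) ∧ (¬p3 ∨ ¬p3 ∨ p2) ∧ (¬¬p2 ∨ ¬p2 ∨ p1)   — eliminate →
= (¬¬p3 ∧ ¬p2 ∨ p3) ∧ (¬p3 ∨ ¬p3 ∨ p2) ∧ (¬¬p2 ∨ ¬p2 ∨ p1)   — De Morgan
= (p3 ∧ ¬p2 ∨ p3) ∧ (¬p3 ∨ ¬p3 ∨ p2) ∧ (¬¬p2 ∨ ¬p2 ∨ p1)   — double negation
= (p3 ∧ ¬p2 ∨ p3) ∧ (¬p3 ∨ ¬p3 ∨ p2) ∧ (p2 ∨ ¬p2 ∨ p1)   — double negation
= (p3 ∨ p3) ∧ (¬p2 ∨ p3) ∧ (¬p3 ∨ ¬p3 ∨ p2) ∧ (p2 ∨ ¬p2 ∨ p1)   — distribute ∨ over ∧
= p3 ∧ (¬p3 ∨ p2)   — simplify

p3 ∧ (¬p3 ∨ p2)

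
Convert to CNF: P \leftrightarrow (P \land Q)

P \leftrightarrow (P \land Q)
= (P \to (P \land Q)) \land ((P \land Q) \to P)   — eliminate \leftrightarrow
= (\lnot P \lor (P \land Q)) \land ((P \land Q) \to P)   — eliminate \to
= (\lnot P \lor (P \land Q)) \land (\lnot (P \land Q) \lor P)   — eliminate \to
= (\lnot P \lor (P \land Q)) \land (\lnot P \lor \lnot Q \lor P)   — De Morgan
= (\lnot P \lor P) \land (\lnot P \lor Q) \land (\lnot P \lor \lnot Q \lor P)   — distribute \lor over \land
= \lnot P \lor Q   — simplify

\lnot P \lor Q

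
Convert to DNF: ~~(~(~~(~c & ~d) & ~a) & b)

(c & b) | (d & b) | (a & b)

~~(~(~~(~c & ~d) & ~a) & b)
≡ ~(~~(~c & ~d) & ~a) & b   [double negation]
≡ (~~~(~c & ~d) | ~~a) & b   [De Morgan]
≡ (~(~c & ~d) | ~~a) & b   [double negation]
≡ (~~c | ~~d | ~~a) & b   [De Morgan]
≡ (c | ~~d | ~~a) & b   [double negation]
≡ (c | d | ~~a) & b   [double negation]
≡ (c | d | a) & b   [double negation]
≡ (c & b) | (d & b) | (a & b)   [distribute & over |]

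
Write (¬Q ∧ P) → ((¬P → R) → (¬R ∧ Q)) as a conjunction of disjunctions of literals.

Q ∨ ¬P

(¬Q ∧ P) → ((¬P → R) → (¬R ∧ Q))
≡ ¬(¬Q ∧ P) ∨ ((¬P → R) → (¬R ∧ Q))   [eliminate →]
≡ ¬(¬Q ∧ P) ∨ ¬(¬P → R) ∨ (¬R ∧ Q)   [eliminate →]
≡ ¬(¬Q ∧ P) ∨ ¬(¬¬P ∨ R) ∨ (¬R ∧ Q)   [eliminate →]
≡ ¬¬Q ∨ ¬P ∨ ¬(¬¬P ∨ R) ∨ (¬R ∧ Q)   [De Morgan]
≡ Q ∨ ¬P ∨ ¬(¬¬P ∨ R) ∨ (¬R ∧ Q)   [double negation]
≡ Q ∨ ¬P ∨ (¬¬¬P ∧ ¬R) ∨ (¬R ∧ Q)   [De Morgan]
≡ Q ∨ ¬P ∨ (¬P ∧ ¬R) ∨ (¬R ∧ Q)   [double negation]
≡ (Q ∨ ¬P ∨ ¬P ∨ ¬R) ∧ (Q ∨ ¬P ∨ ¬P ∨ Q) ∧ (Q ∨ ¬P ∨ ¬R ∨ ¬R) ∧ (Q ∨ ¬P ∨ ¬R ∨ Q)   [distribute ∨ over ∧]
≡ Q ∨ ¬P   [simplify]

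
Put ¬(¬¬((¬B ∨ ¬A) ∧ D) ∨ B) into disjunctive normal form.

¬(¬¬((¬B ∨ ¬A) ∧ D) ∨ B)
≡ ¬¬¬((¬B ∨ ¬A) ∧ D) ∧ ¬B   — De Morgan
≡ ¬((¬B ∨ ¬A) ∧ D) ∧ ¬B   — double negation
≡ (¬(¬B ∨ ¬A) ∨ ¬D) ∧ ¬B   — De Morgan
≡ ((¬¬B ∧ ¬¬A) ∨ ¬D) ∧ ¬B   — De Morgan
≡ ((B ∧ ¬¬A) ∨ ¬D) ∧ ¬B   — double negation
≡ ((B ∧ A) ∨ ¬D) ∧ ¬B   — double negation
≡ (B ∧ A ∧ ¬B) ∨ (¬D ∧ ¬B)   — distribute ∧ over ∨
≡ ¬D ∧ ¬B   — simplify

¬D ∧ ¬B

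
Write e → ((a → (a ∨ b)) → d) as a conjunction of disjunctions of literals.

e → ((a → (a ∨ b)) → d)
⇔ ¬e ∨ ((a → (a ∨ b)) → d)   (eliminate →)
⇔ ¬e ∨ ¬(a → (a ∨ b)) ∨ d   (eliminate →)
⇔ ¬e ∨ ¬(¬a ∨ a ∨ b) ∨ d   (eliminate →)
⇔ ¬e ∨ (¬¬a ∧ ¬a ∧ ¬b) ∨ d   (De Morgan)
⇔ ¬e ∨ (a ∧ ¬a ∧ ¬b) ∨ d   (double negation)
⇔ (¬e ∨ a ∨ d) ∧ (¬e ∨ ¬a ∨ d) ∧ (¬e ∨ ¬b ∨ d)   (distribute ∨ over ∧)

(¬e ∨ a ∨ d) ∧ (¬e ∨ ¬a ∨ d) ∧ (¬e ∨ ¬b ∨ d)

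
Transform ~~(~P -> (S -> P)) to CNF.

P | ~S

~~(~P -> (S -> P))
⇔ ~~(~~P | (S -> P))   [eliminate ->]
⇔ ~~(~~P | ~S | P)   [eliminate ->]
⇔ ~~P | ~S | P   [double negation]
⇔ P | ~S | P   [double negation]
⇔ P | ~S   [simplify]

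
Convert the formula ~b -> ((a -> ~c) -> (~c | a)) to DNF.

b | ~c | a

~b -> ((a -> ~c) -> (~c | a))
≡ ~~b | ((a -> ~c) -> (~c | a))   — eliminate ->
≡ ~~b | ~(a -> ~c) | ~c | a   — eliminate ->
≡ ~~b | ~(~a | ~c) | ~c | a   — eliminate ->
≡ b | ~(~a | ~c) | ~c | a   — double negation
≡ b | (~~a & ~~c) | ~c | a   — De Morgan
≡ b | (a & ~~c) | ~c | a   — double negation
≡ b | (a & c) | ~c | a   — double negation
≡ b | ~c | a   — simplify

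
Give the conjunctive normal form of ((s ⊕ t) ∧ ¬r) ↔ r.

((s ⊕ t) ∧ ¬r) ↔ r
≡ (((s ⊕ t) ∧ ¬r) → r) ∧ (r → ((s ⊕ t) ∧ ¬r))   (eliminate ↔)
≡ (¬((s ⊕ t) ∧ ¬r) ∨ r) ∧ (r → ((s ⊕ t) ∧ ¬r))   (eliminate →)
≡ (¬((s ∨ t) ∧ ¬(s ∧ t) ∧ ¬r) ∨ r) ∧ (r → ((s ⊕ t) ∧ ¬r))   (expand ⊕)
≡ (¬((s ∨ t) ∧ ¬(s ∧ t) ∧ ¬r) ∨ r) ∧ (¬r ∨ ((s ⊕ t) ∧ ¬r))   (eliminate →)
≡ (¬((s ∨ t) ∧ ¬(s ∧ t) ∧ ¬r) ∨ r) ∧ (¬r ∨ ((s ∨ t) ∧ ¬(s ∧ t) ∧ ¬r))   (expand ⊕)
≡ (¬(s ∨ t) ∨ ¬¬(s ∧ t) ∨ ¬¬r ∨ r) ∧ (¬r ∨ ((s ∨ t) ∧ ¬(s ∧ t) ∧ ¬r))   (De Morgan)
≡ ((¬s ∧ ¬t) ∨ ¬¬(s ∧ t) ∨ ¬¬r ∨ r) ∧ (¬r ∨ ((s ∨ t) ∧ ¬(s ∧ t) ∧ ¬r))   (De Morgan)
≡ ((¬s ∧ ¬t) ∨ (s ∧ t) ∨ ¬¬r ∨ r) ∧ (¬r ∨ ((s ∨ t) ∧ ¬(s ∧ t) ∧ ¬r))   (double negation)
≡ ((¬s ∧ ¬t) ∨ (s ∧ t) ∨ r ∨ r) ∧ (¬r ∨ ((s ∨ t) ∧ ¬(s ∧ t) ∧ ¬r))   (double negation)
≡ ((¬s ∧ ¬t) ∨ (s ∧ t) ∨ r ∨ r) ∧ (¬r ∨ ((s ∨ t) ∧ (¬s ∨ ¬t) ∧ ¬r))   (De Morgan)
≡ (¬s ∨ s ∨ r ∨ r) ∧ (¬s ∨ t ∨ r ∨ r) ∧ (¬t ∨ s ∨ r ∨ r) ∧ (¬t ∨ t ∨ r ∨ r) ∧ (¬r ∨ s ∨ t) ∧ (¬r ∨ ¬s ∨ ¬t) ∧ (¬r ∨ ¬r)   (distribute ∨ over ∧)
≡ (¬s ∨ t ∨ r) ∧ (¬t ∨ s ∨ r) ∧ ¬r   (simplify)

(¬s ∨ t ∨ r) ∧ (¬t ∨ s ∨ r) ∧ ¬r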